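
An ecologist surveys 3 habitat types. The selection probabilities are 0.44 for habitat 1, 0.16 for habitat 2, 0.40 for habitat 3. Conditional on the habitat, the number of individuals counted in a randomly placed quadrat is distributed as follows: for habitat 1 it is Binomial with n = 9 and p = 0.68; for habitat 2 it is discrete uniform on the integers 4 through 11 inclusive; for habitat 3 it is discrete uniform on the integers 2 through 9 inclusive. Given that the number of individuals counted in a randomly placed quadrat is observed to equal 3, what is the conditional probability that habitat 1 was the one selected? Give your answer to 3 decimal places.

0.200

Likelihoods P(X=3 | ·): 1: 0.02836; 2: 0; 3: 0.125.
Posterior ∝ prior × likelihood. Numerator for 1: 0.44·0.02836 = 0.0124784.
Normalizing constant: 0.44·0.02836 + 0.16·0 + 0.4·0.125 = 0.0624784.
P(1 | observation) = 0.0124784 / 0.0624784 = 0.199723.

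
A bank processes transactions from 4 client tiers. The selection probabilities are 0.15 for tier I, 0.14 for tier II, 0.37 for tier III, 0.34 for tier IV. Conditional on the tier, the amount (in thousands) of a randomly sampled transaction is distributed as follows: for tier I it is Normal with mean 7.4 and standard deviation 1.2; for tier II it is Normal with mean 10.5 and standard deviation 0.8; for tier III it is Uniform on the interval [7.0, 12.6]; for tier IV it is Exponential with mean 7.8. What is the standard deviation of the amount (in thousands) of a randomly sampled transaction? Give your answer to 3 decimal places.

4.834

Per component, I: μ=7.4, E[X²]=56.2; II: μ=10.5, E[X²]=110.89; III: μ=9.8, E[X²]=98.6533; IV: μ=7.8, E[X²]=121.68.
E[X] = 0.15·7.4 + 0.14·10.5 + 0.37·9.8 + 0.34·7.8 = 8.858.
E[X²] = 0.15·56.2 + 0.14·110.89 + 0.37·98.6533 + 0.34·121.68 = 101.828.
Var(X) = E[X²] − (E[X])² = 101.828 − 78.4642 = 23.3634.
SD(X) = √23.3634 = 4.83357.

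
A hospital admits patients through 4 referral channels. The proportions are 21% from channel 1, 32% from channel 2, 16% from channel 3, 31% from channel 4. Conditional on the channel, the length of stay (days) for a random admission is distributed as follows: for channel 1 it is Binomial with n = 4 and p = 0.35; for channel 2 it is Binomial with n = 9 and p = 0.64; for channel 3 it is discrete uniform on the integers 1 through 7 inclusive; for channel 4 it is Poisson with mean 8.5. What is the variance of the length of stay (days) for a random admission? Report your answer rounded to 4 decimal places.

Per component, 1: μ=1.4, E[X²]=2.87; 2: μ=5.76, E[X²]=35.2512; 3: μ=4, E[X²]=20; 4: μ=8.5, E[X²]=80.75.
E[X] = 0.21·1.4 + 0.32·5.76 + 0.16·4 + 0.31·8.5 = 5.4122.
E[X²] = 0.21·2.87 + 0.32·35.2512 + 0.16·20 + 0.31·80.75 = 40.1156.
Var(X) = E[X²] − (E[X])² = 40.1156 − 29.2919 = 10.8237.

10.8237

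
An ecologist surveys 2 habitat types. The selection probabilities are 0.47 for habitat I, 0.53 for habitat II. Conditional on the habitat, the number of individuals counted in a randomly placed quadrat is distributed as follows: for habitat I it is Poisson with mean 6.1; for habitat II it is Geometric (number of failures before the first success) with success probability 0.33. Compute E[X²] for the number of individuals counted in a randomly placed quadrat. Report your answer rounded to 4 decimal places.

For each component E[X²] = Var + (mean)², giving I: 43.31; II: 10.2746.
Overall E[X²] = 0.47·43.31 + 0.53·10.2746 = 25.8012.

25.8012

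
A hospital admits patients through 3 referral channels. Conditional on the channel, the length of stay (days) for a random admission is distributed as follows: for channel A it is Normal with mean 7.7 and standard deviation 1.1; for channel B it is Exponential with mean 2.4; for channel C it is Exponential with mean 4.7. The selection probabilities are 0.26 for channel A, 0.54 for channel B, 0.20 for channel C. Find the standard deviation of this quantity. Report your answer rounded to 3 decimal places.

3.581

Per component, A: μ=7.7, E[X²]=60.5; B: μ=2.4, E[X²]=11.52; C: μ=4.7, E[X²]=44.18.
E[X] = 0.26·7.7 + 0.54·2.4 + 0.2·4.7 = 4.238.
E[X²] = 0.26·60.5 + 0.54·11.52 + 0.2·44.18 = 30.7868.
Var(X) = E[X²] − (E[X])² = 30.7868 − 17.9606 = 12.8262.
SD(X) = √12.8262 = 3.58136.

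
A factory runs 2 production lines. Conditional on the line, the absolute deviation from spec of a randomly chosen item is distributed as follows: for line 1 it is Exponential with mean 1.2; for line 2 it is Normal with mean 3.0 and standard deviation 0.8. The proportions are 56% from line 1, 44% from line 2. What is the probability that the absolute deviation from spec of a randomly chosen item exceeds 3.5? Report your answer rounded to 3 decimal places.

0.147

Conditional on each line, P(X > 3.5): 1: 0.0541138; 2: 0.265986.
By total probability, P(X > 3.5) = 0.56·0.0541138 + 0.44·0.265986 = 0.147337.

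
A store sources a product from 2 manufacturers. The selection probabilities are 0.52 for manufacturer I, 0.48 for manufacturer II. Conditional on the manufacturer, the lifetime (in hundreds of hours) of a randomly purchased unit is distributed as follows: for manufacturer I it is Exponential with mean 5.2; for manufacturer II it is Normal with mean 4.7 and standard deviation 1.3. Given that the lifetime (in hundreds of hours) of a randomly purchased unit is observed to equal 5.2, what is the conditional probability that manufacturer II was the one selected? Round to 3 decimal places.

0.788

Likelihoods f(5.2 | ·): I: 0.070746; II: 0.285.
Posterior ∝ prior × likelihood. Numerator for II: 0.48·0.285 = 0.1368.
Normalizing constant: 0.52·0.070746 + 0.48·0.285 = 0.173588.
P(II | observation) = 0.1368 / 0.173588 = 0.788073.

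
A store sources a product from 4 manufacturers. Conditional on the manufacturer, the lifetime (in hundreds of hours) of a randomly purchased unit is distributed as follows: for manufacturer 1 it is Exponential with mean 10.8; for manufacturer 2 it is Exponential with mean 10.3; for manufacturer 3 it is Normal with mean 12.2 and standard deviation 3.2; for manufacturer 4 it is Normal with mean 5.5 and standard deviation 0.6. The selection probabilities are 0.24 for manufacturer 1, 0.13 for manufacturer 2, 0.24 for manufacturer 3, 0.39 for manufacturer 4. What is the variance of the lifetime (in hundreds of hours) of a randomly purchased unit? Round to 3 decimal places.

Per component, 1: μ=10.8, E[X²]=233.28; 2: μ=10.3, E[X²]=212.18; 3: μ=12.2, E[X²]=159.08; 4: μ=5.5, E[X²]=30.61.
E[X] = 0.24·10.8 + 0.13·10.3 + 0.24·12.2 + 0.39·5.5 = 9.004.
E[X²] = 0.24·233.28 + 0.13·212.18 + 0.24·159.08 + 0.39·30.61 = 133.688.
Var(X) = E[X²] − (E[X])² = 133.688 − 81.072 = 52.6157.

52.616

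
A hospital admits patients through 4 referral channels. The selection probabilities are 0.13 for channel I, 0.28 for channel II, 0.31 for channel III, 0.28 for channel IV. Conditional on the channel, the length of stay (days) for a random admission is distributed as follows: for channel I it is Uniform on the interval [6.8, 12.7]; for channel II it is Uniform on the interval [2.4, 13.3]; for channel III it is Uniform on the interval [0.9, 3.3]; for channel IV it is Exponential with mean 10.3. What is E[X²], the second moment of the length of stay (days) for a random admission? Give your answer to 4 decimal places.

93.6881

For each component E[X²] = Var + (mean)², giving I: 97.9633; II: 71.5233; III: 4.89; IV: 212.18.
Overall E[X²] = 0.13·97.9633 + 0.28·71.5233 + 0.31·4.89 + 0.28·212.18 = 93.6881.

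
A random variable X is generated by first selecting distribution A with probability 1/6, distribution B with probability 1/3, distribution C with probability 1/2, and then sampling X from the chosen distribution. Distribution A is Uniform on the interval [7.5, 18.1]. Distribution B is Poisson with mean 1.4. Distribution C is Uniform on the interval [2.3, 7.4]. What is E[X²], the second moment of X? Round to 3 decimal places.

For each component E[X²] = Var + (mean)², giving A: 173.203; B: 3.36; C: 25.69.
Overall E[X²] = 0.166667·173.203 + 0.333333·3.36 + 0.5·25.69 = 42.8322.

42.832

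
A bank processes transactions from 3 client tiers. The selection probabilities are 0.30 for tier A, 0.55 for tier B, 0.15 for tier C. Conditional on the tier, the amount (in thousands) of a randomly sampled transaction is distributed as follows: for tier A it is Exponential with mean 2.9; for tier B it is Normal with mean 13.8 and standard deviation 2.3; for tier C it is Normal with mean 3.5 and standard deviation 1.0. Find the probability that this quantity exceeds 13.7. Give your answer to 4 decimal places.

0.2872

Conditional on each tier, P(X > 13.7): A: 0.00887836; B: 0.51734; C: 0.
By total probability, P(X > 13.7) = 0.3·0.00887836 + 0.55·0.51734 + 0.15·0 = 0.2872.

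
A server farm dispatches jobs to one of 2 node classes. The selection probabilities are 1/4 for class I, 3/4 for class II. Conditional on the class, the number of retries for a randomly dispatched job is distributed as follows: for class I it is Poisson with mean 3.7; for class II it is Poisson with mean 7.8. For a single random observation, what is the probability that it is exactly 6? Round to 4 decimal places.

Conditional on each class, P(X = 6): I: 0.0881025; II: 0.128156.
By total probability, P(X = 6) = 0.25·0.0881025 + 0.75·0.128156 = 0.118142.

0.1181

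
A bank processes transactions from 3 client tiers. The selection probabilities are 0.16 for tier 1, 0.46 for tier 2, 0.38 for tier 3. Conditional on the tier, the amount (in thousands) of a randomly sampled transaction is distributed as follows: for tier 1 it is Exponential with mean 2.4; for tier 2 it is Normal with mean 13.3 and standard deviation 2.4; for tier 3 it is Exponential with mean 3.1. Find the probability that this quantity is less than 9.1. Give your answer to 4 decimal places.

Conditional on each tier, P(X < 9.1): 1: 0.977442; 2: 0.0400592; 3: 0.946895.
By total probability, P(X < 9.1) = 0.16·0.977442 + 0.46·0.0400592 + 0.38·0.946895 = 0.534638.

0.5346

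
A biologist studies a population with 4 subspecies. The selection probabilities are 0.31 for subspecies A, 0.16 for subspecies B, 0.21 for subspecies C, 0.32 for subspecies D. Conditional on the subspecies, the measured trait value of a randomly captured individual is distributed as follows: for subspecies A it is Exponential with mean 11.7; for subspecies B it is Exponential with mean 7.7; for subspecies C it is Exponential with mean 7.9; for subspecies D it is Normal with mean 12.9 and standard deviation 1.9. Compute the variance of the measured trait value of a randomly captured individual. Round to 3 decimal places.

Per component, A: μ=11.7, E[X²]=273.78; B: μ=7.7, E[X²]=118.58; C: μ=7.9, E[X²]=124.82; D: μ=12.9, E[X²]=170.02.
E[X] = 0.31·11.7 + 0.16·7.7 + 0.21·7.9 + 0.32·12.9 = 10.646.
E[X²] = 0.31·273.78 + 0.16·118.58 + 0.21·124.82 + 0.32·170.02 = 184.463.
Var(X) = E[X²] − (E[X])² = 184.463 − 113.337 = 71.1259.

71.126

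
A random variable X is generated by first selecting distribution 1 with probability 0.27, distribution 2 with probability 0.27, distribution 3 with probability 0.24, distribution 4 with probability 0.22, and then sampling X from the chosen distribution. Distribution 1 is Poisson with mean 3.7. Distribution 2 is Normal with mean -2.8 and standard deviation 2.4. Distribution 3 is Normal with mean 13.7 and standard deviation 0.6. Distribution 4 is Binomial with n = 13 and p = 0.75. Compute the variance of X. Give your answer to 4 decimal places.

Per component, 1: μ=3.7, E[X²]=17.39; 2: μ=-2.8, E[X²]=13.6; 3: μ=13.7, E[X²]=188.05; 4: μ=9.75, E[X²]=97.5.
E[X] = 0.27·3.7 + 0.27·-2.8 + 0.24·13.7 + 0.22·9.75 = 5.676.
E[X²] = 0.27·17.39 + 0.27·13.6 + 0.24·188.05 + 0.22·97.5 = 74.9493.
Var(X) = E[X²] − (E[X])² = 74.9493 − 32.217 = 42.7323.

42.7323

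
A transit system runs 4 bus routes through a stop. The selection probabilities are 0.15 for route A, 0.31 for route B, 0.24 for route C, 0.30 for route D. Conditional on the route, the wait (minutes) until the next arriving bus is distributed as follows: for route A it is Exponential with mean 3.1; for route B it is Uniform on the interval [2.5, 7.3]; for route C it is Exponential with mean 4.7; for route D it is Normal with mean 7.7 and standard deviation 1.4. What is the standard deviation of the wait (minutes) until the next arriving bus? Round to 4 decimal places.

3.2406

Per component, A: μ=3.1, E[X²]=19.22; B: μ=4.9, E[X²]=25.93; C: μ=4.7, E[X²]=44.18; D: μ=7.7, E[X²]=61.25.
E[X] = 0.15·3.1 + 0.31·4.9 + 0.24·4.7 + 0.3·7.7 = 5.422.
E[X²] = 0.15·19.22 + 0.31·25.93 + 0.24·44.18 + 0.3·61.25 = 39.8995.
Var(X) = E[X²] − (E[X])² = 39.8995 − 29.3981 = 10.5014.
SD(X) = √10.5014 = 3.24059.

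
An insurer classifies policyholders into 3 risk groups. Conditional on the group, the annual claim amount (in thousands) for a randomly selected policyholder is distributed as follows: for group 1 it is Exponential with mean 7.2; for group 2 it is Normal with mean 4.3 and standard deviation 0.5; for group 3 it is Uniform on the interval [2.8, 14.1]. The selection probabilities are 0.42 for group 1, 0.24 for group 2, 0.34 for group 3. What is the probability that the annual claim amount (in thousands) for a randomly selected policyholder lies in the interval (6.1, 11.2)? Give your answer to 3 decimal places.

0.245

Conditional on each group, P(6.1 < X < 11.2): 1: 0.217532; 2: 0.000159109; 3: 0.451327.
By total probability, P(6.1 < X < 11.2) = 0.42·0.217532 + 0.24·0.000159109 + 0.34·0.451327 = 0.244853.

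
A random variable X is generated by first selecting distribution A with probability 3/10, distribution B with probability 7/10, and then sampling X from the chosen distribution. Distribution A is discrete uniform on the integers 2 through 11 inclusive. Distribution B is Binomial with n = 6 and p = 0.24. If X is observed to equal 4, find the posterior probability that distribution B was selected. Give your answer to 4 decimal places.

Likelihoods P(X=4 | ·): A: 0.1; B: 0.0287451.
Posterior ∝ prior × likelihood. Numerator for B: 0.7·0.0287451 = 0.0201216.
Normalizing constant: 0.3·0.1 + 0.7·0.0287451 = 0.0501216.
P(B | observation) = 0.0201216 / 0.0501216 = 0.401455.

0.4015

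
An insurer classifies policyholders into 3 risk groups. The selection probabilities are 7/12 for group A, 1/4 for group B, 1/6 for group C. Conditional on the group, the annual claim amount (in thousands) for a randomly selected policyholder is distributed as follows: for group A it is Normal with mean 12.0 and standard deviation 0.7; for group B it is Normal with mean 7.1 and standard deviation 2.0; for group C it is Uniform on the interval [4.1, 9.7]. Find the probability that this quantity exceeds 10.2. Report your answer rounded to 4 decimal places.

Conditional on each group, P(X > 10.2): A: 0.994936; B: 0.0605708; C: 0.
By total probability, P(X > 10.2) = 0.583333·0.994936 + 0.25·0.0605708 + 0.166667·0 = 0.595522.

0.5955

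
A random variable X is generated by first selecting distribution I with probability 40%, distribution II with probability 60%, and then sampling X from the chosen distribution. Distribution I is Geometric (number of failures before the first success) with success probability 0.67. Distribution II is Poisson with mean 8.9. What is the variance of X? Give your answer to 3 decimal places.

Per component, I: μ=0.492537, E[X²]=0.977723; II: μ=8.9, E[X²]=88.11.
E[X] = 0.4·0.492537 + 0.6·8.9 = 5.53701.
E[X²] = 0.4·0.977723 + 0.6·88.11 = 53.2571.
Var(X) = E[X²] − (E[X])² = 53.2571 − 30.6585 = 22.5986.

22.599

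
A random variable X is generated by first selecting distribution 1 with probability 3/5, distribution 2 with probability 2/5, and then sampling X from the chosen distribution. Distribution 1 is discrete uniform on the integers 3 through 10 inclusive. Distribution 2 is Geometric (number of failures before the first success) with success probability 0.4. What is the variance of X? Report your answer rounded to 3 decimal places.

Per component, 1: μ=6.5, E[X²]=47.5; 2: μ=1.5, E[X²]=6.
E[X] = 0.6·6.5 + 0.4·1.5 = 4.5.
E[X²] = 0.6·47.5 + 0.4·6 = 30.9.
Var(X) = E[X²] − (E[X])² = 30.9 − 20.25 = 10.65.

10.650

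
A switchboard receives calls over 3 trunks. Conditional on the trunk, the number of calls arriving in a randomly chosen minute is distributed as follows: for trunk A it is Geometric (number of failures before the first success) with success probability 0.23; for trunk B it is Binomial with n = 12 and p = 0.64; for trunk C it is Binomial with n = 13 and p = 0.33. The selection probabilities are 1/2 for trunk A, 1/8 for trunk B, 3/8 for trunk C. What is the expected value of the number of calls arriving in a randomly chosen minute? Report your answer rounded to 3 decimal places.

4.243

Component means — A: 3.34783; B: 7.68; C: 4.29.
E[X] = 0.5·3.34783 + 0.125·7.68 + 0.375·4.29 = 4.24266.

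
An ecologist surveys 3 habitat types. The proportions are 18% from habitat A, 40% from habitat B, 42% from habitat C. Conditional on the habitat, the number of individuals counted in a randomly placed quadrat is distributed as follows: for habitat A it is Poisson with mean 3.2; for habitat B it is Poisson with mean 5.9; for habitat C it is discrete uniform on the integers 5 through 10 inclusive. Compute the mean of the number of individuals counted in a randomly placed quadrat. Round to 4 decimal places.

6.0860

Component means — A: 3.2; B: 5.9; C: 7.5.
E[X] = 0.18·3.2 + 0.4·5.9 + 0.42·7.5 = 6.086.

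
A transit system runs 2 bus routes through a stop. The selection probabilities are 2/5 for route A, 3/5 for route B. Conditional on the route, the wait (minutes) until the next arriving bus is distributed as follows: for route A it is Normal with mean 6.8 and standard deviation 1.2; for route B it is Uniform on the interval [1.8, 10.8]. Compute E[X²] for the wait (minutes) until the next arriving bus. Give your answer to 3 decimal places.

46.936

For each component E[X²] = Var + (mean)², giving A: 47.68; B: 46.44.
Overall E[X²] = 0.4·47.68 + 0.6·46.44 = 46.936.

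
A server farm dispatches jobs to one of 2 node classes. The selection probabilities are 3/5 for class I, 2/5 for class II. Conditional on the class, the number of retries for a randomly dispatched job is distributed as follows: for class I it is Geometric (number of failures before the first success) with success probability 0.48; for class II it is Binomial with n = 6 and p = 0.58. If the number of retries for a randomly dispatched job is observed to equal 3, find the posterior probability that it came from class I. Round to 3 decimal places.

0.259

Likelihoods P(X=3 | ·): I: 0.0674918; II: 0.289109.
Posterior ∝ prior × likelihood. Numerator for I: 0.6·0.0674918 = 0.0404951.
Normalizing constant: 0.6·0.0674918 + 0.4·0.289109 = 0.156139.
P(I | observation) = 0.0404951 / 0.156139 = 0.259353.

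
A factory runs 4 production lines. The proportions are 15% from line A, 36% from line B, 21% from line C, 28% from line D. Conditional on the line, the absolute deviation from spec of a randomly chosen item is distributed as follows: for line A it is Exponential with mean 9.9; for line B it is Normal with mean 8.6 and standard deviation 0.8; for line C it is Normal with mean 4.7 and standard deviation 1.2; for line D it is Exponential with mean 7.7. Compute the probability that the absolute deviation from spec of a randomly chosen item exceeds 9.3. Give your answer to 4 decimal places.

Conditional on each line, P(X > 9.3): A: 0.390865; B: 0.190787; C: 6.32092e-05; D: 0.298856.
By total probability, P(X > 9.3) = 0.15·0.390865 + 0.36·0.190787 + 0.21·6.32092e-05 + 0.28·0.298856 = 0.211006.

0.2110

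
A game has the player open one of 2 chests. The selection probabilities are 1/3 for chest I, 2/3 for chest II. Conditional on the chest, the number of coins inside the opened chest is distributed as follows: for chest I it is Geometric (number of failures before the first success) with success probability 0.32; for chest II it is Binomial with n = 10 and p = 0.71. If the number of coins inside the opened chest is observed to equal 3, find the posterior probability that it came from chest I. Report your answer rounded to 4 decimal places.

Likelihoods P(X=3 | ·): I: 0.100618; II: 0.0074087.
Posterior ∝ prior × likelihood. Numerator for I: 0.333333·0.100618 = 0.0335394.
Normalizing constant: 0.333333·0.100618 + 0.666667·0.0074087 = 0.0384785.
P(I | observation) = 0.0335394 / 0.0384785 = 0.871639.

0.8716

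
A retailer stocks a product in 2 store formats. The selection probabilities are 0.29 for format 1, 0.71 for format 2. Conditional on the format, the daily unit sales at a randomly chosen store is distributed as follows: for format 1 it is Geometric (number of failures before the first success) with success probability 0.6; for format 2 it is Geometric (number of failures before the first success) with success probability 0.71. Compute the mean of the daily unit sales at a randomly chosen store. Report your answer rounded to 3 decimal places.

Component means — 1: 0.666667; 2: 0.408451.
E[X] = 0.29·0.666667 + 0.71·0.408451 = 0.483333.

0.483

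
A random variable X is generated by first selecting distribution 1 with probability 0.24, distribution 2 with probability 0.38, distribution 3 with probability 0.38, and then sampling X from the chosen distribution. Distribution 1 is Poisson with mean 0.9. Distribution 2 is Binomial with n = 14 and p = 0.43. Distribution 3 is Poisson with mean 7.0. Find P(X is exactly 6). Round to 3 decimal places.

0.137

Conditional on each component, P(X = 6): 1: 0.000300094; 2: 0.211527; 3: 0.149003.
By total probability, P(X = 6) = 0.24·0.000300094 + 0.38·0.211527 + 0.38·0.149003 = 0.137073.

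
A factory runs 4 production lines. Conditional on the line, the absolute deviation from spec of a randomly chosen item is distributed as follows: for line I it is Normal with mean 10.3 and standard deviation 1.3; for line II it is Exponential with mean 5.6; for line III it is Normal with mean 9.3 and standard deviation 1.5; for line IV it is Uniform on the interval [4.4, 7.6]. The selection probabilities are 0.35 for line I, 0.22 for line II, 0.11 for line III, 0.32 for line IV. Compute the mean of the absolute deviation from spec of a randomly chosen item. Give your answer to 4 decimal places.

7.7800

Component means — I: 10.3; II: 5.6; III: 9.3; IV: 6.
E[X] = 0.35·10.3 + 0.22·5.6 + 0.11·9.3 + 0.32·6 = 7.78.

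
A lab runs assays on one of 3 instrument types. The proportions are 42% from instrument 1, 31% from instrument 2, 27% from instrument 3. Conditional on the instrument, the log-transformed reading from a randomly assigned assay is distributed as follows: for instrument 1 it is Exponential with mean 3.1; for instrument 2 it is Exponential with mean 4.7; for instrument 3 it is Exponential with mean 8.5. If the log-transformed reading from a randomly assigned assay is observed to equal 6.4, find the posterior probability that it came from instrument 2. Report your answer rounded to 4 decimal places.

0.3445

Likelihoods f(6.4 | ·): 1: 0.0409289; 2: 0.0545158; 3: 0.0554093.
Posterior ∝ prior × likelihood. Numerator for 2: 0.31·0.0545158 = 0.0168999.
Normalizing constant: 0.42·0.0409289 + 0.31·0.0545158 + 0.27·0.0554093 = 0.0490506.
P(2 | observation) = 0.0168999 / 0.0490506 = 0.34454.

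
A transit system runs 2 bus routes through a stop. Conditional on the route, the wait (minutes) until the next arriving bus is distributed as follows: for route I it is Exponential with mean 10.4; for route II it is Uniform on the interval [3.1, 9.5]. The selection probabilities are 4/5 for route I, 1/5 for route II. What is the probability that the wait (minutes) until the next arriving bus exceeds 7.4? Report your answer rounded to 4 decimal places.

0.4583

Conditional on each route, P(X > 7.4): I: 0.490888; II: 0.328125.
By total probability, P(X > 7.4) = 0.8·0.490888 + 0.2·0.328125 = 0.458336.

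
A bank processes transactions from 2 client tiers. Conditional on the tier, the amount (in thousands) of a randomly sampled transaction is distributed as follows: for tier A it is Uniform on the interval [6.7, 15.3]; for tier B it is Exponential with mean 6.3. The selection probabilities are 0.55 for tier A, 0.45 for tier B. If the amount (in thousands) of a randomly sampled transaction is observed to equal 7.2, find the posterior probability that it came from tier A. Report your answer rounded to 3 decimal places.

Likelihoods f(7.2 | ·): A: 0.116279; B: 0.0506201.
Posterior ∝ prior × likelihood. Numerator for A: 0.55·0.116279 = 0.0639535.
Normalizing constant: 0.55·0.116279 + 0.45·0.0506201 = 0.0867325.
P(A | observation) = 0.0639535 / 0.0867325 = 0.737365.

0.737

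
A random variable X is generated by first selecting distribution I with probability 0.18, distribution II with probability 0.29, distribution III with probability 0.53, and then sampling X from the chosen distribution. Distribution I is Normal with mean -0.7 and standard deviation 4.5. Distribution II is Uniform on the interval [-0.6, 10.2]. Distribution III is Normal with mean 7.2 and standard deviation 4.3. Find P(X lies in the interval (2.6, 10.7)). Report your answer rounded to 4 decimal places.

0.5892

Conditional on each component, P(2.6 < X < 10.7): I: 0.226028; II: 0.703704; III: 0.649802.
By total probability, P(2.6 < X < 10.7) = 0.18·0.226028 + 0.29·0.703704 + 0.53·0.649802 = 0.589154.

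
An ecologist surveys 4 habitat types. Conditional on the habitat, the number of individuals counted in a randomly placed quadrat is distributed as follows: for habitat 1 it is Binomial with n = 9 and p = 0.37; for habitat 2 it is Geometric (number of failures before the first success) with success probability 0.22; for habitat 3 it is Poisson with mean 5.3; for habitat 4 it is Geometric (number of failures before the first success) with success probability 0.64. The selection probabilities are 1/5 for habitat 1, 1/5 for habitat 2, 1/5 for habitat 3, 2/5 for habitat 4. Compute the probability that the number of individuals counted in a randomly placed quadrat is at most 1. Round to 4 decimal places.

Conditional on each habitat, P(X ≤ 1): 1: 0.0982697; 2: 0.3916; 3: 0.031447; 4: 0.8704.
By total probability, P(X ≤ 1) = 0.2·0.0982697 + 0.2·0.3916 + 0.2·0.031447 + 0.4·0.8704 = 0.452423.

0.4524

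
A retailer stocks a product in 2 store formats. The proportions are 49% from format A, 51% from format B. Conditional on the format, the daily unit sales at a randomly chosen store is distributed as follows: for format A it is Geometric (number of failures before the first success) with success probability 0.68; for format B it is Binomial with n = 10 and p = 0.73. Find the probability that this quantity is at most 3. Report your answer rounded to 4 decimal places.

Conditional on each format, P(X ≤ 3): A: 0.989514; B: 0.00561811.
By total probability, P(X ≤ 3) = 0.49·0.989514 + 0.51·0.00561811 = 0.487727.

0.4877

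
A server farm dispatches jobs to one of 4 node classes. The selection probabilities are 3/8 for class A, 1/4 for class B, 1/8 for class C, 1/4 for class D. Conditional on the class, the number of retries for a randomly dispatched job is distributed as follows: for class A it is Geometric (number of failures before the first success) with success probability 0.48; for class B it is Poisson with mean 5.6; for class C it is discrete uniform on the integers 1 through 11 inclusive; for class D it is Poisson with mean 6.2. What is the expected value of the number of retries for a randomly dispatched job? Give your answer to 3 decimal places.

Component means — A: 1.08333; B: 5.6; C: 6; D: 6.2.
E[X] = 0.375·1.08333 + 0.25·5.6 + 0.125·6 + 0.25·6.2 = 4.10625.

4.106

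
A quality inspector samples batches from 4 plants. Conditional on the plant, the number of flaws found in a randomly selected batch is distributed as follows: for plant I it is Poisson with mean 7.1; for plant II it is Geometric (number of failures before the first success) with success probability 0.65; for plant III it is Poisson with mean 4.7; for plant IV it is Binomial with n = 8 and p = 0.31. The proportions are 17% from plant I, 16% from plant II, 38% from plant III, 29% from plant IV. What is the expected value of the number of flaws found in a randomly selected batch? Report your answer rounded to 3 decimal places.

3.798

Component means — I: 7.1; II: 0.538462; III: 4.7; IV: 2.48.
E[X] = 0.17·7.1 + 0.16·0.538462 + 0.38·4.7 + 0.29·2.48 = 3.79835.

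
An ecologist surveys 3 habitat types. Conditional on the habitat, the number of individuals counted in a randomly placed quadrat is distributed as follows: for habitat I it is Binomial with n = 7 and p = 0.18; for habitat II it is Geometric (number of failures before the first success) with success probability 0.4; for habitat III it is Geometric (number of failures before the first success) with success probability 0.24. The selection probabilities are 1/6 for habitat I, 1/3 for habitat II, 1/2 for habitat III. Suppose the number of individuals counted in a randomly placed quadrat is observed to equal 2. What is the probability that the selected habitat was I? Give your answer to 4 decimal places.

Likelihoods P(X=2 | ·): I: 0.252251; II: 0.144; III: 0.138624.
Posterior ∝ prior × likelihood. Numerator for I: 0.166667·0.252251 = 0.0420419.
Normalizing constant: 0.166667·0.252251 + 0.333333·0.144 + 0.5·0.138624 = 0.159354.
P(I | observation) = 0.0420419 / 0.159354 = 0.263827.

0.2638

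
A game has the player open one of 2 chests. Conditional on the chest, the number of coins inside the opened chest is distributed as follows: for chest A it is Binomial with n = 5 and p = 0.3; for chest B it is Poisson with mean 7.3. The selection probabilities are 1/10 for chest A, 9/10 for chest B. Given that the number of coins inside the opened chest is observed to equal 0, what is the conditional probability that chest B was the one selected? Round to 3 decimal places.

0.035

Likelihoods P(X=0 | ·): A: 0.16807; B: 0.000675539.
Posterior ∝ prior × likelihood. Numerator for B: 0.9·0.000675539 = 0.000607985.
Normalizing constant: 0.1·0.16807 + 0.9·0.000675539 = 0.017415.
P(B | observation) = 0.000607985 / 0.017415 = 0.0349116.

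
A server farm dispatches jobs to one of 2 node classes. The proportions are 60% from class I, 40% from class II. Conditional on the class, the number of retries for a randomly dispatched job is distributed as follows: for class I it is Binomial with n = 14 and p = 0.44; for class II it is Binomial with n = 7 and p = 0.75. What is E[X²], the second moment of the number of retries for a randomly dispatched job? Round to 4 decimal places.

36.3871

For each component E[X²] = Var + (mean)², giving I: 41.3952; II: 28.875.
Overall E[X²] = 0.6·41.3952 + 0.4·28.875 = 36.3871.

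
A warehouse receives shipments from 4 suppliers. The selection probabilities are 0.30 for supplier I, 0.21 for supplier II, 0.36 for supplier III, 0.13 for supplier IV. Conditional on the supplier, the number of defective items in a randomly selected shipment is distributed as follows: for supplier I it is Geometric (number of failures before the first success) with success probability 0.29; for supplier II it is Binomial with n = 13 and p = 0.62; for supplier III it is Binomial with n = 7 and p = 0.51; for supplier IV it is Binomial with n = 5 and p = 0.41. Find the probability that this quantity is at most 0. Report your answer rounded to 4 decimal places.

0.0987

Conditional on each supplier, P(X ≤ 0): I: 0.29; II: 3.44498e-06; III: 0.00678223; IV: 0.0714924.
By total probability, P(X ≤ 0) = 0.3·0.29 + 0.21·3.44498e-06 + 0.36·0.00678223 + 0.13·0.0714924 = 0.0987363.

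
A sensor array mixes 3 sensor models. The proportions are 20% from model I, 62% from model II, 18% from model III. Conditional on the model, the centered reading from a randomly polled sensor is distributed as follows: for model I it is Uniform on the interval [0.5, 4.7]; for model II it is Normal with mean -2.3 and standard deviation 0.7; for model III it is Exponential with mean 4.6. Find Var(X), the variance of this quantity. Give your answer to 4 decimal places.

Per component, I: μ=2.6, E[X²]=8.23; II: μ=-2.3, E[X²]=5.78; III: μ=4.6, E[X²]=42.32.
E[X] = 0.2·2.6 + 0.62·-2.3 + 0.18·4.6 = -0.078.
E[X²] = 0.2·8.23 + 0.62·5.78 + 0.18·42.32 = 12.8472.
Var(X) = E[X²] − (E[X])² = 12.8472 − 0.006084 = 12.8411.

12.8411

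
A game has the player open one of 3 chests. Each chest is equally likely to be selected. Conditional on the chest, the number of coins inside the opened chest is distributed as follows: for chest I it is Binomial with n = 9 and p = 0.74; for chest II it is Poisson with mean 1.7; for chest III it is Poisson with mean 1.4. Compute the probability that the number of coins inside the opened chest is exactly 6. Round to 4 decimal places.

Conditional on each chest, P(X = 6): I: 0.242432; II: 0.00612436; III: 0.00257883.
By total probability, P(X = 6) = 0.333333·0.242432 + 0.333333·0.00612436 + 0.333333·0.00257883 = 0.0837117.

0.0837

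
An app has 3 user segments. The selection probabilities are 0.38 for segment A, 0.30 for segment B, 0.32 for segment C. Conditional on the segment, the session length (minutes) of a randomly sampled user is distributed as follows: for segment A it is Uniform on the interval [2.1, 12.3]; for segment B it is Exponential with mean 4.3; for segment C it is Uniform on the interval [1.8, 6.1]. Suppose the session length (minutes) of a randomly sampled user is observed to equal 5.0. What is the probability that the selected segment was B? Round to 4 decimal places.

Likelihoods f(5.0 | ·): A: 0.0980392; B: 0.0727006; C: 0.232558.
Posterior ∝ prior × likelihood. Numerator for B: 0.3·0.0727006 = 0.0218102.
Normalizing constant: 0.38·0.0980392 + 0.3·0.0727006 + 0.32·0.232558 = 0.133484.
P(B | observation) = 0.0218102 / 0.133484 = 0.163392.

0.1634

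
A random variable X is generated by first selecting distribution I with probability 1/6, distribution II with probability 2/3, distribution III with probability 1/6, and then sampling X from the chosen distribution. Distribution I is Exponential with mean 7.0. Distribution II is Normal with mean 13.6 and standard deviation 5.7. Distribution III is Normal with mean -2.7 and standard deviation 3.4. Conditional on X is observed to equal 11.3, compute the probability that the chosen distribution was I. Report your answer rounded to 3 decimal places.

Likelihoods f(11.3 | ·): I: 0.0284333; II: 0.0645178; III: 2.44172e-05.
Posterior ∝ prior × likelihood. Numerator for I: 0.166667·0.0284333 = 0.00473888.
Normalizing constant: 0.166667·0.0284333 + 0.666667·0.0645178 + 0.166667·2.44172e-05 = 0.0477548.
P(I | observation) = 0.00473888 / 0.0477548 = 0.0992335.

0.099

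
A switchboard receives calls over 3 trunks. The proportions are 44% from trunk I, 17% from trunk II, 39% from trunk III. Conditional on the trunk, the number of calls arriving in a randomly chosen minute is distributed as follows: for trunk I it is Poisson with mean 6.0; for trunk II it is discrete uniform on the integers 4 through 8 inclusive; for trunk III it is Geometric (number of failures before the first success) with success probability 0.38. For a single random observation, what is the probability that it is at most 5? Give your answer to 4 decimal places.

0.6319

Conditional on each trunk, P(X ≤ 5): I: 0.44568; II: 0.4; III: 0.9432.
By total probability, P(X ≤ 5) = 0.44·0.44568 + 0.17·0.4 + 0.39·0.9432 = 0.631947.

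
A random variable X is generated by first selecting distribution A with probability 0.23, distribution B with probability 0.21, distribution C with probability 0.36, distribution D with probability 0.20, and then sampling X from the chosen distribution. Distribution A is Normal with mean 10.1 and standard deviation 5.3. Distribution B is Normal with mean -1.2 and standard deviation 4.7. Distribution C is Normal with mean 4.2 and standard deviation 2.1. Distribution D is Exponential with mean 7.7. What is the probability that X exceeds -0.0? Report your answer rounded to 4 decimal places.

Conditional on each component, P(X > -0.0): A: 0.971653; B: 0.399238; C: 0.97725; D: 1.
By total probability, P(X > -0.0) = 0.23·0.971653 + 0.21·0.399238 + 0.36·0.97725 + 0.2·1 = 0.85913.

0.8591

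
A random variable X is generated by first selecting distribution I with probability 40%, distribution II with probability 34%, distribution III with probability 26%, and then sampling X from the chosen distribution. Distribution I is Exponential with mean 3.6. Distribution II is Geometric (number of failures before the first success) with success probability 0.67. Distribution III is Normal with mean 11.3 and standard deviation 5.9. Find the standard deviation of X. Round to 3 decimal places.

5.682

Per component, I: μ=3.6, E[X²]=25.92; II: μ=0.492537, E[X²]=0.977723; III: μ=11.3, E[X²]=162.5.
E[X] = 0.4·3.6 + 0.34·0.492537 + 0.26·11.3 = 4.54546.
E[X²] = 0.4·25.92 + 0.34·0.977723 + 0.26·162.5 = 52.9504.
Var(X) = E[X²] − (E[X])² = 52.9504 − 20.6612 = 32.2892.
SD(X) = √32.2892 = 5.68236.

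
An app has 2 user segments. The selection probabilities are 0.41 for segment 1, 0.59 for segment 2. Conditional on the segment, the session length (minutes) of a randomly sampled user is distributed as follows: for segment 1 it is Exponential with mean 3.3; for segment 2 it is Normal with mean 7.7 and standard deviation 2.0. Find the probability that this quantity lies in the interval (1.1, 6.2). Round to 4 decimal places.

Conditional on each segment, P(1.1 < X < 6.2): 1: 0.563756; 2: 0.226144.
By total probability, P(1.1 < X < 6.2) = 0.41·0.563756 + 0.59·0.226144 = 0.364565.

0.3646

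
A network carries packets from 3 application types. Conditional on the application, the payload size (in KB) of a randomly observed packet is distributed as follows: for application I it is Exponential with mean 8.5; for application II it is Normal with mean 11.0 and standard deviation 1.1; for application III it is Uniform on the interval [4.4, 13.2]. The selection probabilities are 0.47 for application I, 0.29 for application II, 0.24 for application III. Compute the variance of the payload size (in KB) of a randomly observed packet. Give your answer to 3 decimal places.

37.056

Per component, I: μ=8.5, E[X²]=144.5; II: μ=11, E[X²]=122.21; III: μ=8.8, E[X²]=83.8933.
E[X] = 0.47·8.5 + 0.29·11 + 0.24·8.8 = 9.297.
E[X²] = 0.47·144.5 + 0.29·122.21 + 0.24·83.8933 = 123.49.
Var(X) = E[X²] − (E[X])² = 123.49 − 86.4342 = 37.0561.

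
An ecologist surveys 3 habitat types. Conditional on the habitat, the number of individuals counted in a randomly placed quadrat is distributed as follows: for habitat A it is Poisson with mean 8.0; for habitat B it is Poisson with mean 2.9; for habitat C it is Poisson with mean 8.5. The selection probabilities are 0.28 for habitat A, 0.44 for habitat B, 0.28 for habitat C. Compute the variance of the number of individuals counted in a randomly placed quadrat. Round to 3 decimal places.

Per component, A: μ=8, E[X²]=72; B: μ=2.9, E[X²]=11.31; C: μ=8.5, E[X²]=80.75.
E[X] = 0.28·8 + 0.44·2.9 + 0.28·8.5 = 5.896.
E[X²] = 0.28·72 + 0.44·11.31 + 0.28·80.75 = 47.7464.
Var(X) = E[X²] − (E[X])² = 47.7464 − 34.7628 = 12.9836.

12.984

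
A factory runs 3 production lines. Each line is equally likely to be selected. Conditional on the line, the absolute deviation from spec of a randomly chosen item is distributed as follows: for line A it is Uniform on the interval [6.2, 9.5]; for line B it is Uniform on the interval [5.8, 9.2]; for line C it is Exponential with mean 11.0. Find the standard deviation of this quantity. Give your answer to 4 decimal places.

Per component, A: μ=7.85, E[X²]=62.53; B: μ=7.5, E[X²]=57.2133; C: μ=11, E[X²]=242.
E[X] = 0.333333·7.85 + 0.333333·7.5 + 0.333333·11 = 8.78333.
E[X²] = 0.333333·62.53 + 0.333333·57.2133 + 0.333333·242 = 120.581.
Var(X) = E[X²] − (E[X])² = 120.581 − 77.1469 = 43.4342.
SD(X) = √43.4342 = 6.59046.

6.5905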